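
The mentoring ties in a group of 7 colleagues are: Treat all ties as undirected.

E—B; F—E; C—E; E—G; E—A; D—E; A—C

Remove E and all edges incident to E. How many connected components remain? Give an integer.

5

Without E, the remaining ties split the others into: {G}; {A, C}; {B}; {F}; {D}.
That's 5 separate components.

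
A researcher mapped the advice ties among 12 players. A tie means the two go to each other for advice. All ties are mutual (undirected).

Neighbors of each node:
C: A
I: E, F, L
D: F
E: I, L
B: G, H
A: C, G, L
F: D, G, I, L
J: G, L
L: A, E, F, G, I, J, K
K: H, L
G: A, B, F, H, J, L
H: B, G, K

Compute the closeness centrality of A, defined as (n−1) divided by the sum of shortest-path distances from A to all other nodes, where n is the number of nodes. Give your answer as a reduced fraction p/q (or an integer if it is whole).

11/20

Distances from A: B:2, C:1, D:3, E:2, F:2, G:1, H:2, I:2, J:2, K:2, L:1. Sum = 20.
n = 12, so closeness = 11/20.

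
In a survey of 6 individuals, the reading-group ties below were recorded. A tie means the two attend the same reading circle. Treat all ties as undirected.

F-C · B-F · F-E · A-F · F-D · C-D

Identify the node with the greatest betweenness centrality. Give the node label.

Unnormalized betweenness of each node: A:0, B:0, C:0, D:0, E:0, F:9.
F has the largest value, 9, making it the main broker — the node through which the most shortest paths run.

F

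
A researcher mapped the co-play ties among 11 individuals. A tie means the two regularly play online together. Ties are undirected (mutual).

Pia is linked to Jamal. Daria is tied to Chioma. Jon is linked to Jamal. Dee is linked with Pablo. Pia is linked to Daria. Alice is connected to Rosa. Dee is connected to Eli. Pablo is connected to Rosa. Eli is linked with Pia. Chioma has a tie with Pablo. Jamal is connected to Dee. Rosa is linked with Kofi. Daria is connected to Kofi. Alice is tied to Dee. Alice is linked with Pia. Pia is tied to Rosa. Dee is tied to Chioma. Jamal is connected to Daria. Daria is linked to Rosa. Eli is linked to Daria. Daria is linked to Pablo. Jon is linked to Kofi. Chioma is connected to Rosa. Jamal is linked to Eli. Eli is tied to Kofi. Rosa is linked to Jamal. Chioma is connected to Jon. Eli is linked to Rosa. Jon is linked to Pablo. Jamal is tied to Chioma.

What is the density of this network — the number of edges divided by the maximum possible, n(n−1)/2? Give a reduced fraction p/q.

There are 30 edges and 11 nodes, so the maximum possible is C(11,2) = 55.
Density = 30/55 = 6/11.

6/11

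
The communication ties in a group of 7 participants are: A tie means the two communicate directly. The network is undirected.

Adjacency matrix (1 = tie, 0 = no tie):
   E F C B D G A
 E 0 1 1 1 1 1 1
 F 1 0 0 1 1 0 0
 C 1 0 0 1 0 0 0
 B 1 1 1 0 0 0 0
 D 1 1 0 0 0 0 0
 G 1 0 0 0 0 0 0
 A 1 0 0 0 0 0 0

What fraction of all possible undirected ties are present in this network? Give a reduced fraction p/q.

There are 9 edges and 7 nodes, so the maximum possible is C(7,2) = 21.
Density = 9/21 = 3/7.

3/7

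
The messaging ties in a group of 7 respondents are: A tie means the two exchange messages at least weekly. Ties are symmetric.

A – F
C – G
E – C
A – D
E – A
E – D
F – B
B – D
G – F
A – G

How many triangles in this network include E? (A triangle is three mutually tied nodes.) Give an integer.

E's neighbors: A, C, and D.
Neighbor pairs that are themselves tied: E–A–D. Each forms one triangle with E, for 1 in total.

1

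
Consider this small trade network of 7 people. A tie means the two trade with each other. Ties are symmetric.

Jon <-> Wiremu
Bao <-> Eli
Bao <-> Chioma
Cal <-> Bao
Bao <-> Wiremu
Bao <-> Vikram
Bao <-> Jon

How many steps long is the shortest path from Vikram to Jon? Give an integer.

One shortest route is Vikram – Bao – Jon, which uses 2 edges, and Vikram and Jon are not directly tied, so nothing shorter exists. So d(Vikram,Jon) = 2.

2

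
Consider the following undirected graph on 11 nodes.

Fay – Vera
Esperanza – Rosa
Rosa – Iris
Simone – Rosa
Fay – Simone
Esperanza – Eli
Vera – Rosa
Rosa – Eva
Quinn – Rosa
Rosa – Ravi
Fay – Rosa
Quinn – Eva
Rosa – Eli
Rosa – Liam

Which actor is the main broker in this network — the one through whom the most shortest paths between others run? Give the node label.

Unnormalized betweenness of each node: Eli:0, Esperanza:0, Eva:0, Fay:1/2, Iris:0, Liam:0, Quinn:0, Ravi:0, Rosa:81/2, Simone:0, Vera:0.
Rosa has the largest value, 81/2, making it the main broker — the node through which the most shortest paths run.

Rosa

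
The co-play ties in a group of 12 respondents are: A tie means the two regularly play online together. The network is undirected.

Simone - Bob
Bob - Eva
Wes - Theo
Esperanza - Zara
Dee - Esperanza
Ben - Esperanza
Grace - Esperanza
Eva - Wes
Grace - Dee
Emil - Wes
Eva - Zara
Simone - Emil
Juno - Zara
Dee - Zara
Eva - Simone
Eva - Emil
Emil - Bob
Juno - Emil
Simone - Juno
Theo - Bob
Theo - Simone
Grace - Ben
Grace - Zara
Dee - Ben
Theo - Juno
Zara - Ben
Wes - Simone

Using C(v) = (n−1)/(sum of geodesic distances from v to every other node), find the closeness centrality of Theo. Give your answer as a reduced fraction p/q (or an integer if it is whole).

1/2

Distances from Theo: Ben:3, Bob:1, Dee:3, Emil:2, Esperanza:3, Eva:2, Grace:3, Juno:1, Simone:1, Wes:1, Zara:2. Sum = 22.
n = 12, so closeness = 11/22 = 1/2.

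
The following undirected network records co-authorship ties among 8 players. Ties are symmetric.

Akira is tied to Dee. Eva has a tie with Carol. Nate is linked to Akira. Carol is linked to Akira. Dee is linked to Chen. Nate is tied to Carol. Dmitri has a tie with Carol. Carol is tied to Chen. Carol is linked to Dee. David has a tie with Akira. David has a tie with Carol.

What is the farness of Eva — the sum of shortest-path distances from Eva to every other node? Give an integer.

Distances from Eva: Akira:2, Carol:1, Chen:2, David:2, Dee:2, Dmitri:2, Nate:2.
Sum = 2 + 1 + 2 + 2 + 2 + 2 + 2 = 13.

13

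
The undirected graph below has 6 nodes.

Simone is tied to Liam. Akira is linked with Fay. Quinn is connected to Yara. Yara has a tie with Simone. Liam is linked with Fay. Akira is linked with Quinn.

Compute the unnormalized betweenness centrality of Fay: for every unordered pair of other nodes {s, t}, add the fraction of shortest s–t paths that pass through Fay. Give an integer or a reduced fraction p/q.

Pairs whose geodesics pass through Fay — Simone–Akira: 1/2; Liam–Akira: 1; Liam–Quinn: 1/2.
All other pairs contribute 0.
Summing the contributions gives betweenness(Fay) = 2.

2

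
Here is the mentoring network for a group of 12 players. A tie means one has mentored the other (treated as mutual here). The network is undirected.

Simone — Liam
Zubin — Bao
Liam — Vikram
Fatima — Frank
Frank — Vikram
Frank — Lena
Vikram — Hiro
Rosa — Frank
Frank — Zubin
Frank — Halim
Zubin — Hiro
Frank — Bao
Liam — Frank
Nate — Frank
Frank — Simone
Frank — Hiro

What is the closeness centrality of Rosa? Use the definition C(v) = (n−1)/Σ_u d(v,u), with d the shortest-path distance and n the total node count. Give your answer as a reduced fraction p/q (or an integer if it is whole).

Distances from Rosa: Bao:2, Fatima:2, Frank:1, Halim:2, Hiro:2, Lena:2, Liam:2, Nate:2, Simone:2, Vikram:2, Zubin:2. Sum = 21.
n = 12, so closeness = 11/21.

11/21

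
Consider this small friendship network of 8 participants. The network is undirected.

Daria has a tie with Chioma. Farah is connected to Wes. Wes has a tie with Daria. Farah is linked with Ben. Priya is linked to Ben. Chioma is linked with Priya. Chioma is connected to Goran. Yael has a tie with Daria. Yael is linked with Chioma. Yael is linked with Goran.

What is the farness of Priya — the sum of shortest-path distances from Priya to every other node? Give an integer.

13

Distances from Priya: Ben:1, Chioma:1, Daria:2, Farah:2, Goran:2, Wes:3, Yael:2.
Sum = 1 + 1 + 2 + 2 + 2 + 3 + 2 = 13.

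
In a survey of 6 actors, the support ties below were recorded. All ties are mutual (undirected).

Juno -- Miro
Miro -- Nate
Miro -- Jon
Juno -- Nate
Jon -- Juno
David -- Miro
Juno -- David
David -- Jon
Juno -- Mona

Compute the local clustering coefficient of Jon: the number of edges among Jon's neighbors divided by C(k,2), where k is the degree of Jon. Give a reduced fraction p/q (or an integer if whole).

1

Jon's neighbors: David, Juno, and Miro (k = 3).
Possible neighbor pairs: C(3,2) = 3. Edges among them: David–Juno, David–Miro, Juno–Miro → e = 3.
Clustering(Jon) = 3/3 = 1.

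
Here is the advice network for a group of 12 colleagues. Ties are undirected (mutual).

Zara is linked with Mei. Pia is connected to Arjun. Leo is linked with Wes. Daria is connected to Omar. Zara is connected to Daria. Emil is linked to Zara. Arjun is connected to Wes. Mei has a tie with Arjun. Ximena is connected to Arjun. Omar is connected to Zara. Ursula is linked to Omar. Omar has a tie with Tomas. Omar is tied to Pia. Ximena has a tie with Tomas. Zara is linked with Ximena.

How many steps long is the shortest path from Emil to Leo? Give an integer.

5

One shortest route is Emil – Zara – Mei – Arjun – Wes – Leo, which uses 5 edges, and at distance 4 from Emil we only reach {Wes}, which does not include Leo. So d(Emil,Leo) = 5.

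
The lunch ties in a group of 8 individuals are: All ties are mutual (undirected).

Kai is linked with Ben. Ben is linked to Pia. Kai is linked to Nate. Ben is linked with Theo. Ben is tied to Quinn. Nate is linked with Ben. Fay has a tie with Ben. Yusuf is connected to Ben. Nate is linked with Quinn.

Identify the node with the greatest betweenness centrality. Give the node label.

Ben

Unnormalized betweenness of each node: Ben:37/2, Fay:0, Kai:0, Nate:1/2, Pia:0, Quinn:0, Theo:0, Yusuf:0.
Ben has the largest value, 37/2, making it the main broker — the node through which the most shortest paths run.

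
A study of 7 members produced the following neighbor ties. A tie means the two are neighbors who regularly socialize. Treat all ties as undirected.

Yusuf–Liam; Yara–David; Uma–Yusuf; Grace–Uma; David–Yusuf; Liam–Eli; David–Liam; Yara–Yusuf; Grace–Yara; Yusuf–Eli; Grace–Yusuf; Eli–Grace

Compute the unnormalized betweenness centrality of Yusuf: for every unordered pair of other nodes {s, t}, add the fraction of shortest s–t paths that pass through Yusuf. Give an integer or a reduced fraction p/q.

11/2

Pairs whose geodesics pass through Yusuf — Liam–Uma: 1; Liam–Grace: 1/2; Liam–Yara: 1/2; Uma–David: 1; Uma–Yara: 1/2; Uma–Eli: 1/2; David–Grace: 1/2; David–Eli: 1/2; Yara–Eli: 1/2.
All other pairs contribute 0.
Summing the contributions gives betweenness(Yusuf) = 11/2.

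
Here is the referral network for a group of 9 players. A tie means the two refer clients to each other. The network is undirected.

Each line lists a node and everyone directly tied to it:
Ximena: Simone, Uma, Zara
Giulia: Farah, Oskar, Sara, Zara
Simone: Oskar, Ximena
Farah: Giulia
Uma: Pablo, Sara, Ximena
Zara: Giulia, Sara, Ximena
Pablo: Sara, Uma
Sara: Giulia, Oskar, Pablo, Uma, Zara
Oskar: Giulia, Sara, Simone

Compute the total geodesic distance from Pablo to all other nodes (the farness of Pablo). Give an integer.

16

Distances from Pablo: Farah:3, Giulia:2, Oskar:2, Sara:1, Simone:3, Uma:1, Ximena:2, Zara:2.
Sum = 3 + 2 + 2 + 1 + 3 + 1 + 2 + 2 = 16.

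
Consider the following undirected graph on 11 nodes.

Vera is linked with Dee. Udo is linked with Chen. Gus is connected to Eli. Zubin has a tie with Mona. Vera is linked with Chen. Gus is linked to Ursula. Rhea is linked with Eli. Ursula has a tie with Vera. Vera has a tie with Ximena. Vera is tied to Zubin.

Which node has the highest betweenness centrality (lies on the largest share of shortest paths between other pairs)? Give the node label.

Unnormalized betweenness of each node: Chen:9, Dee:0, Eli:9, Gus:16, Mona:0, Rhea:0, Udo:0, Ursula:21, Vera:37, Ximena:0, Zubin:9.
Vera has the largest value, 37, making it the main broker — the node through which the most shortest paths run.

Vera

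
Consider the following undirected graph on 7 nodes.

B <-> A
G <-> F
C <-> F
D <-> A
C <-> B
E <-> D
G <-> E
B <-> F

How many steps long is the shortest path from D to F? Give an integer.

One shortest route is D – E – G – F, which uses 3 edges, and at distance 2 from D we only reach {B, G}, which does not include F. So d(D,F) = 3.

3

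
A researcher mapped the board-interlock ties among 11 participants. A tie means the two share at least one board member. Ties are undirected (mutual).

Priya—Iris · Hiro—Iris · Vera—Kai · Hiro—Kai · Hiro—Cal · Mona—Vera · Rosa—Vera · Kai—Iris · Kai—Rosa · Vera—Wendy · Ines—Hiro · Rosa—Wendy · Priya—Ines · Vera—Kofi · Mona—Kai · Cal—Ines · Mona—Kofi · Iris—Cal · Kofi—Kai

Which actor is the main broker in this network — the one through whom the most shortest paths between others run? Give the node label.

Unnormalized betweenness of each node: Cal:1/3, Hiro:28/3, Ines:1, Iris:10, Kai:26, Kofi:0, Mona:0, Priya:1/3, Rosa:3, Vera:6, Wendy:0.
Kai has the largest value, 26, making it the main broker — the node through which the most shortest paths run.

Kai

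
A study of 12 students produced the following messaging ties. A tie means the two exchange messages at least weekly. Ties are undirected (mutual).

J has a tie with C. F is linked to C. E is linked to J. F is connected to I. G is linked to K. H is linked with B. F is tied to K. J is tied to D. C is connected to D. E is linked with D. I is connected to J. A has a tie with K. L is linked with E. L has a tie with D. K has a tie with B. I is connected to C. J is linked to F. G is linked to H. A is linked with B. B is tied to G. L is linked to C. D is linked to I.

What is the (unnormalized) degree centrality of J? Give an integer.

5

J is directly tied to C, D, E, F, and I. That is 5 neighbors, so the degree of J is 5.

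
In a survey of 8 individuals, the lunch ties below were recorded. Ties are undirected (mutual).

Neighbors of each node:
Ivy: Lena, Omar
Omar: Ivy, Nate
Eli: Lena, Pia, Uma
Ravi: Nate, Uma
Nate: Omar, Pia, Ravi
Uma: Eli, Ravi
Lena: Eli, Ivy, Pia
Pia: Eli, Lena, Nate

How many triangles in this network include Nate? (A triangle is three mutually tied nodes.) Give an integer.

Nate's neighbors are Omar, Pia, and Ravi, but none of them are tied to each other, so no triangle contains Nate.

0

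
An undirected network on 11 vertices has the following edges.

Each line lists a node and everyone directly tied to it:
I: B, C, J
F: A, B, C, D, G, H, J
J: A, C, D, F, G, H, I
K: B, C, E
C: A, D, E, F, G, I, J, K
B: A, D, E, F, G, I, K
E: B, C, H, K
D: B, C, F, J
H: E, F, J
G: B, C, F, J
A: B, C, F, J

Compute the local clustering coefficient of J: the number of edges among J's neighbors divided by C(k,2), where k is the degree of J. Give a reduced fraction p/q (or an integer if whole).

J's neighbors: A, C, D, F, G, H, and I (k = 7).
Possible neighbor pairs: C(7,2) = 21. Edges among them: A–C, A–F, C–D, C–F, C–G, C–I, D–F, F–G, F–H → e = 9.
Clustering(J) = 9/21 = 3/7.

3/7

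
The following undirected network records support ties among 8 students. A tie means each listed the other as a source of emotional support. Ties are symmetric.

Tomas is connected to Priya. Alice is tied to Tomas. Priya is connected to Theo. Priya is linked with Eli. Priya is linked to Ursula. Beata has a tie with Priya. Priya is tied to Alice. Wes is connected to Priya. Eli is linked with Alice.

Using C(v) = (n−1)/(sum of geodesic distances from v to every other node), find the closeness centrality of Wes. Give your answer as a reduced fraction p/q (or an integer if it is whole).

7/13

Distances from Wes: Alice:2, Beata:2, Eli:2, Priya:1, Theo:2, Tomas:2, Ursula:2. Sum = 13.
n = 8, so closeness = 7/13.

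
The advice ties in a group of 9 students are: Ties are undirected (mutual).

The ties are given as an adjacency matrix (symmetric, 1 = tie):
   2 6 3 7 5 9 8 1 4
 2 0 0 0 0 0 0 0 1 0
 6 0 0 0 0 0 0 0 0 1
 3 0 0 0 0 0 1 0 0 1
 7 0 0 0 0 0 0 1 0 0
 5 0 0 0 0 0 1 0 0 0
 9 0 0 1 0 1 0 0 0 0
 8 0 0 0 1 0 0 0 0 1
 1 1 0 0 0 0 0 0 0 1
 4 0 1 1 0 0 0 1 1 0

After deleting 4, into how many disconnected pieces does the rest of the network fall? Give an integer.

Without 4, the remaining ties split the others into: {1, 2}; {6}; {3, 5, 9}; {7, 8}.
That's 4 separate components.

4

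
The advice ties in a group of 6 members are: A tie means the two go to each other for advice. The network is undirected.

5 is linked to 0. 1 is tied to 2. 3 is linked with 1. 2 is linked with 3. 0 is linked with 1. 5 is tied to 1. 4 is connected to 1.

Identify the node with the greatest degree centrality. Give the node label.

Degrees — 0:2, 1:5, 2:2, 3:2, 4:1, 5:2.
The maximum is 5, attained only by 1.

1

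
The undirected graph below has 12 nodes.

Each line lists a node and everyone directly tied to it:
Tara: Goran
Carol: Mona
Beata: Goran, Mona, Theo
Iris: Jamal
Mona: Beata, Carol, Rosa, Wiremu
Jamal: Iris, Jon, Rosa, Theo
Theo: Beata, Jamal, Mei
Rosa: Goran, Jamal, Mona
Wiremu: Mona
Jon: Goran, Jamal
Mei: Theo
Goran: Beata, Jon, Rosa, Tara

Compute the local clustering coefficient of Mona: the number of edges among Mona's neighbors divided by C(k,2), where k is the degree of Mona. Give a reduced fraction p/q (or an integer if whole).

0

Mona's neighbors: Beata, Carol, Rosa, and Wiremu (k = 4).
Possible neighbor pairs: C(4,2) = 6. Edges among them: none → e = 0.
Clustering(Mona) = 0/6 = 0.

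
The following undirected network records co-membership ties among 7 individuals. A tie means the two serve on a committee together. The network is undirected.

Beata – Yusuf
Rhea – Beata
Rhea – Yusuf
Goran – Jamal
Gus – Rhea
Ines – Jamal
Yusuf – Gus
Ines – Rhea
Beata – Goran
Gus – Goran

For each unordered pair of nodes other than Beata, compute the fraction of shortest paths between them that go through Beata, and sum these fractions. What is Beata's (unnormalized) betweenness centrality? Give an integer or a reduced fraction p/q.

4/3

Pairs whose geodesics pass through Beata — Rhea–Goran: 1/2; Yusuf–Goran: 1/2; Yusuf–Jamal: 1/3.
All other pairs contribute 0.
Summing the contributions gives betweenness(Beata) = 4/3.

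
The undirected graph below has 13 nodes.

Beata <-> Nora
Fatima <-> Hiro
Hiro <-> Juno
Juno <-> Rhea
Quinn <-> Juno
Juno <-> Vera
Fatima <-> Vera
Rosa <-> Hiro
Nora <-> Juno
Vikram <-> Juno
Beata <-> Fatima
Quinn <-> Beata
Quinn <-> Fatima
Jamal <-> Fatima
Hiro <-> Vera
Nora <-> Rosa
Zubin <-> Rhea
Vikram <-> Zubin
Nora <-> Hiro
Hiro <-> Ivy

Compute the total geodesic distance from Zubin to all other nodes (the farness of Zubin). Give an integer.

Distances from Zubin: Beata:4, Fatima:4, Hiro:3, Ivy:4, Jamal:5, Juno:2, Nora:3, Quinn:3, Rhea:1, Rosa:4, Vera:3, Vikram:1.
Sum = 4 + 4 + 3 + 4 + 5 + 2 + 3 + 3 + 1 + 4 + 3 + 1 = 37.

37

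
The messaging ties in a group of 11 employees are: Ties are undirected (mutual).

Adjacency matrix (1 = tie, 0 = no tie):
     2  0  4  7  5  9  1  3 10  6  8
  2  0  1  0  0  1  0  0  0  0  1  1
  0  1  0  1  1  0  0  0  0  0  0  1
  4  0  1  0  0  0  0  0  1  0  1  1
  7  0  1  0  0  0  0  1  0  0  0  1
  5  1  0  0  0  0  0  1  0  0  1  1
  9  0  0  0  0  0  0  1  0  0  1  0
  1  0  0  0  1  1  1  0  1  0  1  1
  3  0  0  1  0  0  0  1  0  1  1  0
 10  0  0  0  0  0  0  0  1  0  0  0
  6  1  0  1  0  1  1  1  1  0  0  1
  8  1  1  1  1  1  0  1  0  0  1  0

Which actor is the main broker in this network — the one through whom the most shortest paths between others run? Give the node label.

6

Unnormalized betweenness of each node: 0:4/3, 1:121/15, 2:31/30, 3:28/3, 4:16/5, 5:1/3, 6:293/30, 7:7/10, 8:157/30, 9:0, 10:0.
6 has the largest value, 293/30, making it the main broker — the node through which the most shortest paths run.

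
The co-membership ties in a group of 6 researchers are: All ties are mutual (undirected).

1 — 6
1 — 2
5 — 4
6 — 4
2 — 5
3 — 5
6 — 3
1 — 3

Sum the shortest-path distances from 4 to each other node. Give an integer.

Distances from 4: 1:2, 2:2, 3:2, 5:1, 6:1.
Sum = 2 + 2 + 2 + 1 + 1 = 8.

8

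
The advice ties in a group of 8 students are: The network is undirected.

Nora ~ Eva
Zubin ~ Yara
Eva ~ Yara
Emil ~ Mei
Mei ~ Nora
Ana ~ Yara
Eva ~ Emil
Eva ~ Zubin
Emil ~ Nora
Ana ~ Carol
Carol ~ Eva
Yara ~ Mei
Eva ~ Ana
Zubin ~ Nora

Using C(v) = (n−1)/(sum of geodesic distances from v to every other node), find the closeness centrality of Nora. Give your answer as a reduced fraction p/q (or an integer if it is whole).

Distances from Nora: Ana:2, Carol:2, Emil:1, Eva:1, Mei:1, Yara:2, Zubin:1. Sum = 10.
n = 8, so closeness = 7/10.

7/10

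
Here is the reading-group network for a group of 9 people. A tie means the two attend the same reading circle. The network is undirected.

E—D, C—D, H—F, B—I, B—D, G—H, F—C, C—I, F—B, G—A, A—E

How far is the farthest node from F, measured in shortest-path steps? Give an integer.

Distances from F: A:3, B:1, C:1, D:2, E:3, G:2, H:1, I:2.
The largest is 3 (to E and A), so the eccentricity of F is 3.

3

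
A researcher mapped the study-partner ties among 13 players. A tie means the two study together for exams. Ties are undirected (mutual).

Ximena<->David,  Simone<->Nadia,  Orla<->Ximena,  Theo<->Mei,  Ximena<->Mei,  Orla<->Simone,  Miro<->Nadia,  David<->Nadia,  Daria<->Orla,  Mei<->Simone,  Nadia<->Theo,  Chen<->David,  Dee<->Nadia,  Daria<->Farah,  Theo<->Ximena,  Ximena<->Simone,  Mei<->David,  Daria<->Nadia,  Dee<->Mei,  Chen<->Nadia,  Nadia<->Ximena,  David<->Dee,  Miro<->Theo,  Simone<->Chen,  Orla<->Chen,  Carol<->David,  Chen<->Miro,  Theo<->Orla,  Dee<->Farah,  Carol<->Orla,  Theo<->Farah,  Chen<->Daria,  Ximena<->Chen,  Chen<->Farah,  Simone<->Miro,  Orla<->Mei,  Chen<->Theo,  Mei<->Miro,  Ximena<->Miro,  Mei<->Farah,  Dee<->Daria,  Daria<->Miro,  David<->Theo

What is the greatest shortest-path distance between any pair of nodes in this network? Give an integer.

3

Eccentricity of each node (its greatest distance to any other): Carol:3, Chen:2, Daria:2, David:2, Dee:2, Farah:3, Mei:2, Miro:3, Nadia:2, Orla:2, Simone:2, Theo:2, Ximena:2.
The maximum eccentricity is 3, realized for instance by the pair Carol–Farah via Carol – Orla – Mei – Farah. So the diameter is 3.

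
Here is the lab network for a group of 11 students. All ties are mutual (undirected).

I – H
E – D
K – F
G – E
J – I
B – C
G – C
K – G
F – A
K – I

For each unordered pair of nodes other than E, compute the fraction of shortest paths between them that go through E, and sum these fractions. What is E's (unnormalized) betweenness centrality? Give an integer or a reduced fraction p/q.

Pairs whose geodesics pass through E — F–D: 1; H–D: 1; C–D: 1; D–J: 1; D–K: 1; D–B: 1; D–A: 1; D–I: 1; D–G: 1.
All other pairs contribute 0.
Summing the contributions gives betweenness(E) = 9.

9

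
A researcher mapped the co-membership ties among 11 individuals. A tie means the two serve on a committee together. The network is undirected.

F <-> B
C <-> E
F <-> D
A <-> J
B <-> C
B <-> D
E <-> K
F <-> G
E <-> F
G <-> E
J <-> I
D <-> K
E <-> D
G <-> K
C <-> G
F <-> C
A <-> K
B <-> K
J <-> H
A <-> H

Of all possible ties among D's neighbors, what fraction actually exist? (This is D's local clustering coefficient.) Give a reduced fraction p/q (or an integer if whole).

D's neighbors: B, E, F, and K (k = 4).
Possible neighbor pairs: C(4,2) = 6. Edges among them: B–F, B–K, E–F, E–K → e = 4.
Clustering(D) = 4/6 = 2/3.

2/3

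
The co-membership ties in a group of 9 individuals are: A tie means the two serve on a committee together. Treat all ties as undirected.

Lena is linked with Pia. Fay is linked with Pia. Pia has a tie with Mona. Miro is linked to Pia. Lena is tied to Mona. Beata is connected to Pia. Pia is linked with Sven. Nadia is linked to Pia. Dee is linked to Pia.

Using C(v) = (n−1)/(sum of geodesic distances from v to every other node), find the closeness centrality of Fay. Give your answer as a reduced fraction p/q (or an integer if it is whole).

8/15

Distances from Fay: Beata:2, Dee:2, Lena:2, Miro:2, Mona:2, Nadia:2, Pia:1, Sven:2. Sum = 15.
n = 9, so closeness = 8/15.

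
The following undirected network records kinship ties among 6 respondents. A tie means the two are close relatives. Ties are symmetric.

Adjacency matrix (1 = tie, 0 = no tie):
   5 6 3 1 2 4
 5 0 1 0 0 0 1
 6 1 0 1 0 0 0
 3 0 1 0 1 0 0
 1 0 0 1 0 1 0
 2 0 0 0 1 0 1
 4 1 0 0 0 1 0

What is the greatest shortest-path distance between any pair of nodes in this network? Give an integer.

3

Eccentricity of each node (its greatest distance to any other): 1:3, 2:3, 3:3, 4:3, 5:3, 6:3.
The maximum eccentricity is 3, realized for instance by the pair 5–1 via 5 – 6 – 3 – 1. So the diameter is 3.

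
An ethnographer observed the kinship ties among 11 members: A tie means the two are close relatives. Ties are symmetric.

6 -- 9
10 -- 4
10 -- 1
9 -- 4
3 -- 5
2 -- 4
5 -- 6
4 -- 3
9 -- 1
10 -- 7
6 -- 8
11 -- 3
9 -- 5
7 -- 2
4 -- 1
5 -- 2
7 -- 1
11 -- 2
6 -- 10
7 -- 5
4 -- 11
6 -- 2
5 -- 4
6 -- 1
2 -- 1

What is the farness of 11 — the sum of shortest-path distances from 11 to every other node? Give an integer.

18

Distances from 11: 1:2, 2:1, 3:1, 4:1, 5:2, 6:2, 7:2, 8:3, 9:2, 10:2.
Sum = 2 + 1 + 1 + 1 + 2 + 2 + 2 + 3 + 2 + 2 = 18.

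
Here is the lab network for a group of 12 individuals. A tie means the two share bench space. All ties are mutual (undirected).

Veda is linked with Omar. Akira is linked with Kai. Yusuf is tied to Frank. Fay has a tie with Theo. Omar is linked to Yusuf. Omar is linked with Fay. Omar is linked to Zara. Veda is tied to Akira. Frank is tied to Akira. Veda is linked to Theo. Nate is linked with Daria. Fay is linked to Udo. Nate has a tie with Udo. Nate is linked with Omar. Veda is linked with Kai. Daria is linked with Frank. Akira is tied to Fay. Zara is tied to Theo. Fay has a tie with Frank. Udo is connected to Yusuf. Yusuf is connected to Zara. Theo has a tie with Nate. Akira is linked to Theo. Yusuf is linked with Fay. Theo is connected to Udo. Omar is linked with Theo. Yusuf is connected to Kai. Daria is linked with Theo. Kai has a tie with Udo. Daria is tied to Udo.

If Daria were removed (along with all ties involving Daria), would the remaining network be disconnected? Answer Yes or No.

No

Even without Daria, every remaining node can still reach every other (the residual graph is connected), so Daria is not a cut vertex.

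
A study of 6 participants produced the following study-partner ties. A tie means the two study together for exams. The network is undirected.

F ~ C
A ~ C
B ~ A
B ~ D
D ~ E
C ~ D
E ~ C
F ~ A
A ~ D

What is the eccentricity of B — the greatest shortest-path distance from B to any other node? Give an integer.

Distances from B: A:1, C:2, D:1, E:2, F:2.
The largest is 2 (to F, C, and E), so the eccentricity of B is 2.

2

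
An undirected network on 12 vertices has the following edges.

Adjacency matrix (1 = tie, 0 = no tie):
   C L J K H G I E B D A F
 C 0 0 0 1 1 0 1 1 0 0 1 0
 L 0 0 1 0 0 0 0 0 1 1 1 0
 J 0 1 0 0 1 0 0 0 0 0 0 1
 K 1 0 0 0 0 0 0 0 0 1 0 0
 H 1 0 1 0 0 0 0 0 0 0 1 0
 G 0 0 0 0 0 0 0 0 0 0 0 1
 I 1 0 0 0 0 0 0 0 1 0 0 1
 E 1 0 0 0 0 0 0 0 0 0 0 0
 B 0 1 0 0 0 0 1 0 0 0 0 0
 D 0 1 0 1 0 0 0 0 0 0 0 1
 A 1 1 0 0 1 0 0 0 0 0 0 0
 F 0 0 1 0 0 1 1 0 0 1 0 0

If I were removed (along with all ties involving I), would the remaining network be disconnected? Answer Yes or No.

Even without I, every remaining node can still reach every other (the residual graph is connected), so I is not a cut vertex.

No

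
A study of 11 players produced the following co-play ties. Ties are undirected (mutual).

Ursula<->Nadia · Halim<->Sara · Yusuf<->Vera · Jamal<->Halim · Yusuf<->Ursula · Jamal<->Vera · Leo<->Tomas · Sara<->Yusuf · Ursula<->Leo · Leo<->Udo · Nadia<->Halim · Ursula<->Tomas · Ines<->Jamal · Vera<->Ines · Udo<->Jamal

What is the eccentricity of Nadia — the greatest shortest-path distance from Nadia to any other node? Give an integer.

3

Distances from Nadia: Halim:1, Ines:3, Jamal:2, Leo:2, Sara:2, Tomas:2, Udo:3, Ursula:1, Vera:3, Yusuf:2.
The largest is 3 (to Ines, Udo, and Vera), so the eccentricity of Nadia is 3.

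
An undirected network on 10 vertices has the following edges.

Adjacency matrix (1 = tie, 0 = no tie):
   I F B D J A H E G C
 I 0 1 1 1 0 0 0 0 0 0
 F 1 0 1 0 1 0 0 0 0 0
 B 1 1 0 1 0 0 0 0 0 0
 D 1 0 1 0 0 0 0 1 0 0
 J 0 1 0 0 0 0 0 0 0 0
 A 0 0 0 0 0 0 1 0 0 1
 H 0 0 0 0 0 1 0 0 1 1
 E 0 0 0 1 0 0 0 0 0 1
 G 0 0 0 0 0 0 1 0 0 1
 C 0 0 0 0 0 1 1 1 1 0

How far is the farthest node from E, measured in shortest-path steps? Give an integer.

Distances from E: A:2, B:2, C:1, D:1, F:3, G:2, H:2, I:2, J:4.
The largest is 4 (to J), so the eccentricity of E is 4.

4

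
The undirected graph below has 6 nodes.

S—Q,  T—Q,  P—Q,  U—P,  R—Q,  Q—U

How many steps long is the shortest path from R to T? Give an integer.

2

One shortest route is R – Q – T, which uses 2 edges, and R and T are not directly tied, so nothing shorter exists. So d(R,T) = 2.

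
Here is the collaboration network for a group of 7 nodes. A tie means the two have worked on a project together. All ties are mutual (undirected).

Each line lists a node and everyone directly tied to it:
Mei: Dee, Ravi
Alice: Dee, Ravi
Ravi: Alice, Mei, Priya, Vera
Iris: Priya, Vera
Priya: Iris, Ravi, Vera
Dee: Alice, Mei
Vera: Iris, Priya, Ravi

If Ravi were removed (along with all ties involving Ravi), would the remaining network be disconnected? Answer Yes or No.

Yes

Removing Ravi leaves {Iris, Priya, and Vera} with no path to {Alice, Dee, and Mei}, so the network splits into 2 components. Ravi is a cut vertex.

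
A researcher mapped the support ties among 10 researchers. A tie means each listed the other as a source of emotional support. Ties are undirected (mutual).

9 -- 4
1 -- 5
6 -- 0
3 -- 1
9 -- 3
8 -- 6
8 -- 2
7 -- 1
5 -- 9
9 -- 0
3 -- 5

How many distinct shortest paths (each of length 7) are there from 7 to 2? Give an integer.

2

The shortest distance is 7. The length-7 paths are: 7–1–3–9–0–6–8–2; 7–1–5–9–0–6–8–2.
That gives 2 distinct shortest paths.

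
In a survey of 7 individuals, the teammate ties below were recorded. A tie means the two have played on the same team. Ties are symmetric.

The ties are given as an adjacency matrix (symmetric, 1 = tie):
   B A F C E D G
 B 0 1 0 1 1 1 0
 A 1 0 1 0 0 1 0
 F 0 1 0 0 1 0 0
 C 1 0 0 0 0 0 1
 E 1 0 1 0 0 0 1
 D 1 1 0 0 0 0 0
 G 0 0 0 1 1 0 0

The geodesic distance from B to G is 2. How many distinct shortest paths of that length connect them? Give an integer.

The shortest distance is 2. The length-2 paths are: B–C–G; B–E–G.
That gives 2 distinct shortest paths.

2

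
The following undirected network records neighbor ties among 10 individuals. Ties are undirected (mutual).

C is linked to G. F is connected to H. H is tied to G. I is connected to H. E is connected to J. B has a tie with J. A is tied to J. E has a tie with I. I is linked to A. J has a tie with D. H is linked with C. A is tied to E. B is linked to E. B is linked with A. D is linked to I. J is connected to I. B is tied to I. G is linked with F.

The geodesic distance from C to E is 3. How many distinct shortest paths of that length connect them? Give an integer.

The shortest distance is 3, and the only length-3 path is C–H–I–E. So there is exactly 1 shortest path.

1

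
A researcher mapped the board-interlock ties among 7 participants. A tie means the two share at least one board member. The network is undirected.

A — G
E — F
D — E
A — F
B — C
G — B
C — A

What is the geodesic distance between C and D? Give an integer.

One shortest route is C – A – F – E – D, which uses 4 edges, and at distance 3 from C we only reach {E}, which does not include D. So d(C,D) = 4.

4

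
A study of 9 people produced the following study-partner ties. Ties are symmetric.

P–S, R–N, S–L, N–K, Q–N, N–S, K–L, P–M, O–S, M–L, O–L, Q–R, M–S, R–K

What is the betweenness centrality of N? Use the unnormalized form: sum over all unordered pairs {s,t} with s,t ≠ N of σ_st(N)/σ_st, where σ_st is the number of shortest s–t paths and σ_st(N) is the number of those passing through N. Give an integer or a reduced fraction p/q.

9

Pairs whose geodesics pass through N — O–Q: 1; O–R: 1/2; M–Q: 1; M–R: 1/2; L–Q: 2/3; S–Q: 1; S–K: 1/2; S–R: 1; P–Q: 1; P–K: 1/3; P–R: 1; Q–K: 1/2.
All other pairs contribute 0.
Summing the contributions gives betweenness(N) = 9.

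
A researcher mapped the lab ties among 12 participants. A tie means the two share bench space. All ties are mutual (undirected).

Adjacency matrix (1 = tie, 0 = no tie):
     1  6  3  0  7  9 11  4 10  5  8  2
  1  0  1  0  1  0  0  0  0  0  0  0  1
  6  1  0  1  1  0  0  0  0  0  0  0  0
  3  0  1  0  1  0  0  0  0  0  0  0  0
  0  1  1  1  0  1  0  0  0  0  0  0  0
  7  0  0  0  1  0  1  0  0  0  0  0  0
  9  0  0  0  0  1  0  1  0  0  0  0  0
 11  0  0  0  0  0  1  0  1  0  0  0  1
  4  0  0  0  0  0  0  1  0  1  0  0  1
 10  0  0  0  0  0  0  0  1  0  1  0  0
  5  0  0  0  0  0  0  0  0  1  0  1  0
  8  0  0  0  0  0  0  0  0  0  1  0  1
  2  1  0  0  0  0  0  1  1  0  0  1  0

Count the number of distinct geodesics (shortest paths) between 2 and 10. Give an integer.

1

The shortest distance is 2, and the only length-2 path is 2–4–10. So there is exactly 1 shortest path.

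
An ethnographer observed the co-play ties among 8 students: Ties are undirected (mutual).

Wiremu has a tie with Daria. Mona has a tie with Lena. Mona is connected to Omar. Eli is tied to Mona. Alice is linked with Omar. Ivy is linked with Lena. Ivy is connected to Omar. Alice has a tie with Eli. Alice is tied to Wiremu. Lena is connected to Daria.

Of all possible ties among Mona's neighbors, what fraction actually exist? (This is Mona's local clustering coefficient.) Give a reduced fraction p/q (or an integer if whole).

0

Mona's neighbors: Eli, Lena, and Omar (k = 3).
Possible neighbor pairs: C(3,2) = 3. Edges among them: none → e = 0.
Clustering(Mona) = 0/3 = 0.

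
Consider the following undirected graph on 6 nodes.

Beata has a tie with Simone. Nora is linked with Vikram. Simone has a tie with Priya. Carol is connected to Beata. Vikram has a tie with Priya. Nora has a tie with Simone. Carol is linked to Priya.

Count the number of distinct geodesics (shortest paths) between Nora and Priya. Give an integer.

The shortest distance is 2. The length-2 paths are: Nora–Simone–Priya; Nora–Vikram–Priya.
That gives 2 distinct shortest paths.

2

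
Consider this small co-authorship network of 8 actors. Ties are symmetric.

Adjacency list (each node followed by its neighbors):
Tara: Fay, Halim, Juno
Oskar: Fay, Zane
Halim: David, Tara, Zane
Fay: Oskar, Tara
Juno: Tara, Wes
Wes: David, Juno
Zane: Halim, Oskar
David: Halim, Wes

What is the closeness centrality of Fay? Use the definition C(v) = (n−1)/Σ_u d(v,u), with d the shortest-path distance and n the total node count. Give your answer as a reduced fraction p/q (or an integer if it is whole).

1/2

Distances from Fay: David:3, Halim:2, Juno:2, Oskar:1, Tara:1, Wes:3, Zane:2. Sum = 14.
n = 8, so closeness = 7/14 = 1/2.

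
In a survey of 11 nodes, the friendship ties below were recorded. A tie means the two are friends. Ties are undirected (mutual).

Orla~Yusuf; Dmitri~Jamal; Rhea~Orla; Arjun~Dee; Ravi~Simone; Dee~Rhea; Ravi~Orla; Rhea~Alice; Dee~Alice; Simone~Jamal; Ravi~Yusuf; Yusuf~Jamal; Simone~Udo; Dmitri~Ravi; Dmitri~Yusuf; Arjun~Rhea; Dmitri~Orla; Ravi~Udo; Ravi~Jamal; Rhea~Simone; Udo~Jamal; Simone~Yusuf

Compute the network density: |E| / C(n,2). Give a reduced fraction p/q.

There are 22 edges and 11 nodes, so the maximum possible is C(11,2) = 55.
Density = 22/55 = 2/5.

2/5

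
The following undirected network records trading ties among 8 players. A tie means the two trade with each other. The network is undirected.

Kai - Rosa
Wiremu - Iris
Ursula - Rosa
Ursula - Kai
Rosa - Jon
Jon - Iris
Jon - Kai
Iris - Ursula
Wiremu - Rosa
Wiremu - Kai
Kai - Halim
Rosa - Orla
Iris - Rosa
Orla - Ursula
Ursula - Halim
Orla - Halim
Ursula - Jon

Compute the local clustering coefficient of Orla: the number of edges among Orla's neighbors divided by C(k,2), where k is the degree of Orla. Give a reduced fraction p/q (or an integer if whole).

2/3

Orla's neighbors: Halim, Rosa, and Ursula (k = 3).
Possible neighbor pairs: C(3,2) = 3. Edges among them: Halim–Ursula, Rosa–Ursula → e = 2.
Clustering(Orla) = 2/3.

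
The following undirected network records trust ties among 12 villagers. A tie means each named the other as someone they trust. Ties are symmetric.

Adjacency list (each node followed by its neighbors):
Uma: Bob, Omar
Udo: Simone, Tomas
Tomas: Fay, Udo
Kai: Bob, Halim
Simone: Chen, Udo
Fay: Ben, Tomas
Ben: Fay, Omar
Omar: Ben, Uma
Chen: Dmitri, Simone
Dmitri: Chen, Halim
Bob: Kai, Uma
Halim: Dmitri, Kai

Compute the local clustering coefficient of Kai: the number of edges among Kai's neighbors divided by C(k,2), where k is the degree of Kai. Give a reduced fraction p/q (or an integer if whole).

0

Kai's neighbors: Bob and Halim (k = 2).
Possible neighbor pairs: C(2,2) = 1. Edges among them: none → e = 0.
Clustering(Kai) = 0/1.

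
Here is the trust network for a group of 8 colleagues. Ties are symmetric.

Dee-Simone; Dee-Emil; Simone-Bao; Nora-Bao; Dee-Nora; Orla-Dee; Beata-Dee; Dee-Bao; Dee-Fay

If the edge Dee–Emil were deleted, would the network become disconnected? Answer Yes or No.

Without the Dee–Emil edge there is no alternate route between Dee and Emil, so the network disconnects. It is a bridge.

Yes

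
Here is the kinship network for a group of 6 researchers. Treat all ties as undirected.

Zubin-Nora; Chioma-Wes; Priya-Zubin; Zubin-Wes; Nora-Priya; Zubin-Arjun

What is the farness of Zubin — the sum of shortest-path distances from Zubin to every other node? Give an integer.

Distances from Zubin: Arjun:1, Chioma:2, Nora:1, Priya:1, Wes:1.
Sum = 1 + 2 + 1 + 1 + 1 = 6.

6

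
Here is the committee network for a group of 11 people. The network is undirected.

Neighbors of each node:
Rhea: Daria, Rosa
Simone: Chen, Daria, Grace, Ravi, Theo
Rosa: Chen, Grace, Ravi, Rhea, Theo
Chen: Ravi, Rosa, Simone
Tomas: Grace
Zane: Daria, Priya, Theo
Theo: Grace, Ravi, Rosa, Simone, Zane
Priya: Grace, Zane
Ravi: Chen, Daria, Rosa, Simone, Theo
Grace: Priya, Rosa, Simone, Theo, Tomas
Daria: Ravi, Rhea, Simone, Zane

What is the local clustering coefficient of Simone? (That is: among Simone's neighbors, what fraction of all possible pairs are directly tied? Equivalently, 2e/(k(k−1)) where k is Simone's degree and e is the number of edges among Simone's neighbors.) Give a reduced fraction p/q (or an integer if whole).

2/5

Simone's neighbors: Chen, Daria, Grace, Ravi, and Theo (k = 5).
Possible neighbor pairs: C(5,2) = 10. Edges among them: Chen–Ravi, Daria–Ravi, Grace–Theo, Ravi–Theo → e = 4.
Clustering(Simone) = 4/10 = 2/5.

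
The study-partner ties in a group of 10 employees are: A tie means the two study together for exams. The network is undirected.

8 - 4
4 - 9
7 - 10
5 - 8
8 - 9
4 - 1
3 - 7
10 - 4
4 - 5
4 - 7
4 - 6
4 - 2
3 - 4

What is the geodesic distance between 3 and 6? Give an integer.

2

One shortest route is 3 – 4 – 6, which uses 2 edges, and 3 and 6 are not directly tied, so nothing shorter exists. So d(3,6) = 2.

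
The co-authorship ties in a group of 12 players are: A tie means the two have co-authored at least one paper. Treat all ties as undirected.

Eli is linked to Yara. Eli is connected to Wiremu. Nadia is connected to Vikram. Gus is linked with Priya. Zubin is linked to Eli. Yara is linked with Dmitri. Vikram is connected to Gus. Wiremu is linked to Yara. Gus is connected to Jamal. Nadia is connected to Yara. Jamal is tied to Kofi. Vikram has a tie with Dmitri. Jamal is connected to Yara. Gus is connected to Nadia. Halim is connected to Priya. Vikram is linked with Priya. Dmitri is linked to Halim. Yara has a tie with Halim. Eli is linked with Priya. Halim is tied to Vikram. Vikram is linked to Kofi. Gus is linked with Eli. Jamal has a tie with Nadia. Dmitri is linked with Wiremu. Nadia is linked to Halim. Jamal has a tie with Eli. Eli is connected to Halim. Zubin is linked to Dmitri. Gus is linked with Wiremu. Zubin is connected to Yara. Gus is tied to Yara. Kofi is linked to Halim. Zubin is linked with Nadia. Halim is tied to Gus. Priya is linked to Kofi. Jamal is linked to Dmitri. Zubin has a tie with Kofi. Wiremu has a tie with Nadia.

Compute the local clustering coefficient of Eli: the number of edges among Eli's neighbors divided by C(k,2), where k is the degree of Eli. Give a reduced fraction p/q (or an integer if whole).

Eli's neighbors: Gus, Halim, Jamal, Priya, Wiremu, Yara, and Zubin (k = 7).
Possible neighbor pairs: C(7,2) = 21. Edges among them: Gus–Halim, Gus–Jamal, Gus–Priya, Gus–Wiremu, Gus–Yara, Halim–Priya, Halim–Yara, Jamal–Yara, Wiremu–Yara, Yara–Zubin → e = 10.
Clustering(Eli) = 10/21.

10/21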